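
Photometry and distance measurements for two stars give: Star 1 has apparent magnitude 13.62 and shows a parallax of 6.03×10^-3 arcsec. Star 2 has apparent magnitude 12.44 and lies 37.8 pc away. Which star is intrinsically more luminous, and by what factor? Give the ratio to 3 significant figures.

Star 1 is more luminous, by a factor of 6.49.

Star 1: d = 1/p = 1/6.03×10^-3″ = 165.8 pc
Star 1: M = m − 5 log₁₀ d + 5 = 13.62 − 5·2.2197 + 5 = 7.522
Star 2: M = m − 5 log₁₀ d + 5 = 12.44 − 5·1.5775 + 5 = 9.553
ΔM = M_1 − M_2 = 7.522 − (9.553) = -2.031; smaller M is more luminous → Star 1.
L ratio = 10^(0.4 |ΔM|) = 10^0.812 = 6.492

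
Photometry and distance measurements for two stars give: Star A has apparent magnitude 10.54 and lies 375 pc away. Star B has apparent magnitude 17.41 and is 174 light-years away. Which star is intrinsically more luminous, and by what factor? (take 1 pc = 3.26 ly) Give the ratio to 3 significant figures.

Star A is more luminous, by a factor of 27600.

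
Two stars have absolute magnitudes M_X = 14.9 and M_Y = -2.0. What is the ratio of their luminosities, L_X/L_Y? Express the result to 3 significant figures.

L_X/L_Y ≈ 1.74×10^-7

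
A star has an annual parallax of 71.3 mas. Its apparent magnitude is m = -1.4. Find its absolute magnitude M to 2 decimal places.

p = 71.3 mas = 0.0713″ → d = 1/p = 14.03 pc
5 log₁₀(d/10 pc) = 5 log₁₀(14.03) − 5 = 0.735
M = m − 5 log₁₀(d/10) = -1.4 − 0.735 = -2.135

M ≈ -2.13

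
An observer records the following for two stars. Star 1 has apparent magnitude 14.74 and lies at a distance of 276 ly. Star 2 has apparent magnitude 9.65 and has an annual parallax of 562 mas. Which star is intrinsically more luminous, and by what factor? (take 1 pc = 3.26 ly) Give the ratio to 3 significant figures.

Star 1 is more luminous, by a factor of 20.8.

Star 1: d = 276 ly / 3.26 = 84.66 pc
Star 1: M = m − 5 log₁₀ d + 5 = 14.74 − 5·1.9277 + 5 = 10.102
Star 2: p = 562 mas = 0.562″ → d = 1/p = 1.779 pc
Star 2: M = m − 5 log₁₀ d + 5 = 9.65 − 5·0.2503 + 5 = 13.399
ΔM = M_1 − M_2 = 10.102 − (13.399) = -3.297; smaller M is more luminous → Star 1.
L ratio = 10^(0.4 |ΔM|) = 10^1.319 = 20.84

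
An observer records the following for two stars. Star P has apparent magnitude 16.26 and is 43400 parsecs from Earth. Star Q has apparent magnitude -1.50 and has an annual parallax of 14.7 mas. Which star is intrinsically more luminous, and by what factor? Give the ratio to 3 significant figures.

Star Q is more luminous, by a factor of 31.2.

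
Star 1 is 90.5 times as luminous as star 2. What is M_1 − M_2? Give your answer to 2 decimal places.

M_1 − M_2 ≈ -4.89

Pogson: ΔM = −2.5 log₁₀(ratio) = −2.5 log₁₀(90.5) = −2.5 × 1.9566 = -4.892
Star 1 is brighter, so it has the smaller magnitude: the difference is negative.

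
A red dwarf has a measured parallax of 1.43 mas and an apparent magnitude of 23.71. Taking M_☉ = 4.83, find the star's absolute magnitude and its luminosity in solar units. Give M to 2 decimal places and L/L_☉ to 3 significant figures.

d = 1/p = 1000/1.43 mas = 699.3 pc
M = m − 5 log₁₀ d + 5 = 23.71 − 5·2.8447 + 5 = 14.487
M − M_☉ = 14.487 − 4.83 = 9.657
L/L_☉ = 10^(−0.4 × 9.657) = 1.372×10^-4

M ≈ 14.49; L/L_☉ ≈ 1.37×10^-4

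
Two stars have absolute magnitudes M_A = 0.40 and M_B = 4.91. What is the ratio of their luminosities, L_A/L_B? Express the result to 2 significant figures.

L_A/L_B ≈ 64

ΔM = M_A − M_B = -4.51
L_A/L_B = 10^(−0.4 ΔM) = 10^1.804 = 63.68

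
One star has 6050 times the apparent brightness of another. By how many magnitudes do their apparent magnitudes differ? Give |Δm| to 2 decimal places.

|Δm| ≈ 9.45

Pogson: Δm = −2.5 log₁₀(ratio) = −2.5 log₁₀(6050) = −2.5 × 3.7818 = -9.454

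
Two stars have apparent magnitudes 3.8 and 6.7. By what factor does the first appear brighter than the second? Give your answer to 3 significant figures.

14.5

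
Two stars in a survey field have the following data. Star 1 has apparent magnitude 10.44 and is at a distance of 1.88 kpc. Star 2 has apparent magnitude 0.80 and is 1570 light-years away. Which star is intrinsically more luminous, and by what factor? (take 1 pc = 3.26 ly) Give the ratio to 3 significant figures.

Star 1: d = 1.88 kpc = 1880 pc
Star 1: M = m − 5 log₁₀ d + 5 = 10.44 − 5·3.2742 + 5 = -0.931
Star 2: d = 1570 ly / 3.26 = 481.6 pc
Star 2: M = m − 5 log₁₀ d + 5 = 0.80 − 5·2.6827 + 5 = -7.613
ΔM = M_1 − M_2 = -0.931 − (-7.613) = 6.683; smaller M is more luminous → Star 2.
L ratio = 10^(0.4 |ΔM|) = 10^2.673 = 471.0

Star 2 is more luminous, by a factor of 471.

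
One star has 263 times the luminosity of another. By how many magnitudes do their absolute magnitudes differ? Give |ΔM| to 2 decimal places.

|ΔM| ≈ 6.05

Pogson: ΔM = −2.5 log₁₀(ratio) = −2.5 log₁₀(263) = −2.5 × 2.4200 = -6.050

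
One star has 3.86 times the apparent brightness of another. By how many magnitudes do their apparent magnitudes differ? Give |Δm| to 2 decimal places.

Pogson: Δm = −2.5 log₁₀(ratio) = −2.5 log₁₀(3.86) = −2.5 × 0.5866 = -1.466

|Δm| ≈ 1.47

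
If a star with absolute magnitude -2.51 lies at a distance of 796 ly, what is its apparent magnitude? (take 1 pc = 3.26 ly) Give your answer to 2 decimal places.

m ≈ 4.43

d = 796 ly / 3.26 = 244.2 pc
m = M + 5 log₁₀ d − 5 = -2.51 + 5·2.3877 − 5 = 4.428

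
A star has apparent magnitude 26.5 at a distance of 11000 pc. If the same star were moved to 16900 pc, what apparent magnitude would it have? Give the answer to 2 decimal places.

m ≈ 27.43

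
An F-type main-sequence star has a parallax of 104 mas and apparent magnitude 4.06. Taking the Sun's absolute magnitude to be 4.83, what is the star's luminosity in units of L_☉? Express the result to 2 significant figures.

L/L_☉ ≈ 1.9

d = 1/p = 1000/104 mas = 9.615 pc
M = m − 5 log₁₀ d + 5 = 4.06 − 5·0.9830 + 5 = 4.145
M − M_☉ = 4.145 − 4.83 = -0.685
L/L_☉ = 10^(−0.4 × -0.685) = 1.879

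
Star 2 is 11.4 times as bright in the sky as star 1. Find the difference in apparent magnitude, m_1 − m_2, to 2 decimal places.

m_1 − m_2 ≈ 2.64

Pogson: Δm = −2.5 log₁₀(ratio) = −2.5 log₁₀(11.4) = −2.5 × 1.0569 = -2.642
Star 2 is brighter so has the smaller magnitude: m_1 − m_2 is positive.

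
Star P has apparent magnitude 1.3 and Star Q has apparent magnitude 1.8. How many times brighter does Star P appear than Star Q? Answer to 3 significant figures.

Magnitude difference = -0.5
Flux ratio = 10^(−0.4 Δm) = 10^(−0.4 × -0.5) = 10^0.200 = 1.585

1.58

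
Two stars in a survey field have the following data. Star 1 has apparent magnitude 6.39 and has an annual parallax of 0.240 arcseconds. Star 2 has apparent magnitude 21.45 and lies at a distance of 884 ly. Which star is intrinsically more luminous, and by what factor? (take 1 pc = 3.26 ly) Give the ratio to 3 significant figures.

Star 1: d = 1/p = 1/0.240″ = 4.167 pc
Star 1: M = m − 5 log₁₀ d + 5 = 6.39 − 5·0.6198 + 5 = 8.291
Star 2: d = 884 ly / 3.26 = 271.2 pc
Star 2: M = m − 5 log₁₀ d + 5 = 21.45 − 5·2.4332 + 5 = 14.284
ΔM = M_1 − M_2 = 8.291 − (14.284) = -5.993; smaller M is more luminous → Star 1.
L ratio = 10^(0.4 |ΔM|) = 10^2.397 = 249.5

Star 1 is more luminous, by a factor of 250.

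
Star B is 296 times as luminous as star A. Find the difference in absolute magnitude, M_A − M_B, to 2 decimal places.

M_A − M_B ≈ 6.18

Pogson: ΔM = −2.5 log₁₀(ratio) = −2.5 log₁₀(296) = −2.5 × 2.4713 = -6.178
Star B is brighter so has the smaller magnitude: M_A − M_B is positive.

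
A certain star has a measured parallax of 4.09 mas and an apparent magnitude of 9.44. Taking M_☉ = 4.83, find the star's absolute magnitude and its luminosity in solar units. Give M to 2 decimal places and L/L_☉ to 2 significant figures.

M ≈ 2.50; L/L_☉ ≈ 8.6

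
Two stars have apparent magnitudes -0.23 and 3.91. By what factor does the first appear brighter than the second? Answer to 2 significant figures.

45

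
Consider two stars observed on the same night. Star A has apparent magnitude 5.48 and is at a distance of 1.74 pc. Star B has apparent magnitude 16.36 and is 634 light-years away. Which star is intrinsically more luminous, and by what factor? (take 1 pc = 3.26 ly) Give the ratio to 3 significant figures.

Star A: M = m − 5 log₁₀ d + 5 = 5.48 − 5·0.2405 + 5 = 9.277
Star B: d = 634 ly / 3.26 = 194.5 pc
Star B: M = m − 5 log₁₀ d + 5 = 16.36 − 5·2.2889 + 5 = 9.916
ΔM = M_A − M_B = 9.277 − (9.916) = -0.638; smaller M is more luminous → Star A.
L ratio = 10^(0.4 |ΔM|) = 10^0.255 = 1.800

Star A is more luminous, by a factor of 1.80.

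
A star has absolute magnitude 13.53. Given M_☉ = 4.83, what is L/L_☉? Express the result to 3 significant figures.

L/L_☉ ≈ 3.31×10^-4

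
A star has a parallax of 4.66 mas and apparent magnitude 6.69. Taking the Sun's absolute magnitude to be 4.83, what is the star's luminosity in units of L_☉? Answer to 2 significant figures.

L/L_☉ ≈ 83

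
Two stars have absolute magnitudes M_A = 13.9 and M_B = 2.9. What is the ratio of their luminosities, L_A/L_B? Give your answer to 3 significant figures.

L_A/L_B ≈ 3.98×10^-5

ΔM = M_A − M_B = 11.0
L_A/L_B = 10^(−0.4 ΔM) = 10^-4.400 = 3.981×10^-5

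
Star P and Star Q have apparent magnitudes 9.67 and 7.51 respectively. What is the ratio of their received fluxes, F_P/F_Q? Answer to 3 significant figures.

Δm = 9.67 − (7.51) = 2.16
Flux ratio = 10^(−0.4 Δm) = 10^(−0.4 × 2.16) = 10^-0.864 = 0.1368

F_P/F_Q ≈ 0.137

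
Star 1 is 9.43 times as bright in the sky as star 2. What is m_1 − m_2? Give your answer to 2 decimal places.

m_1 − m_2 ≈ -2.44

Pogson: Δm = −2.5 log₁₀(ratio) = −2.5 log₁₀(9.43) = −2.5 × 0.9745 = -2.436
Star 1 is brighter, so it has the smaller magnitude: the difference is negative.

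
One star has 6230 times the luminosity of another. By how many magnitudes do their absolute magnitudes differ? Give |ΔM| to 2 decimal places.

|ΔM| ≈ 9.49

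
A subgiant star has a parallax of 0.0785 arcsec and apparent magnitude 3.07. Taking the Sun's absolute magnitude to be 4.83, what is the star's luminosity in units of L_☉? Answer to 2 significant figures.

L/L_☉ ≈ 8.2

d = 1/p = 1/0.0785″ = 12.74 pc
M = m − 5 log₁₀ d + 5 = 3.07 − 5·1.1051 + 5 = 2.544
M − M_☉ = 2.544 − 4.83 = -2.286
L/L_☉ = 10^(−0.4 × -2.286) = 8.208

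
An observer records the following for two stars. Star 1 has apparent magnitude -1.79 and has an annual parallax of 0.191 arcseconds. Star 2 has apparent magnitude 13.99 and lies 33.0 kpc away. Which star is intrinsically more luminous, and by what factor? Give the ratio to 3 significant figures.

Star 1: d = 1/p = 1/0.191″ = 5.236 pc
Star 1: M = m − 5 log₁₀ d + 5 = -1.79 − 5·0.7190 + 5 = -0.385
Star 2: d = 33.0 kpc = 33000 pc
Star 2: M = m − 5 log₁₀ d + 5 = 13.99 − 5·4.5185 + 5 = -3.603
ΔM = M_1 − M_2 = -0.385 − (-3.603) = 3.218; smaller M is more luminous → Star 2.
L ratio = 10^(0.4 |ΔM|) = 10^1.287 = 19.37

Star 2 is more luminous, by a factor of 19.4.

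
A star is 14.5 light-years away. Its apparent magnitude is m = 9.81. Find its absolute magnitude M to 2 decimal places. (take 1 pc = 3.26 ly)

M ≈ 11.57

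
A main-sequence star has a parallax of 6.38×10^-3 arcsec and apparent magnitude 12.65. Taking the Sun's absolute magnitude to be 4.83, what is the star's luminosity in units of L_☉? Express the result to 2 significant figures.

L/L_☉ ≈ 0.18

d = 1/p = 1/6.38×10^-3″ = 156.7 pc
M = m − 5 log₁₀ d + 5 = 12.65 − 5·2.1952 + 5 = 6.674
M − M_☉ = 6.674 − 4.83 = 1.844
L/L_☉ = 10^(−0.4 × 1.844) = 0.1830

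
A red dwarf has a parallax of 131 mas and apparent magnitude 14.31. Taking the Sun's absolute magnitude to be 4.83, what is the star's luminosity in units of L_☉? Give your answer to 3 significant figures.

d = 1/p = 1000/131 mas = 7.634 pc
M = m − 5 log₁₀ d + 5 = 14.31 − 5·0.8827 + 5 = 14.896
M − M_☉ = 14.896 − 4.83 = 10.066
L/L_☉ = 10^(−0.4 × 10.066) = 9.407×10^-5

L/L_☉ ≈ 9.41×10^-5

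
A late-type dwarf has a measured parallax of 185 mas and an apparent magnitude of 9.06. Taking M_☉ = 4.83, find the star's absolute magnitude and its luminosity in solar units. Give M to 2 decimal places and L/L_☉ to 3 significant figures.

M ≈ 10.40; L/L_☉ ≈ 5.94×10^-3

d = 1/p = 1000/185 mas = 5.405 pc
M = m − 5 log₁₀ d + 5 = 9.06 − 5·0.7328 + 5 = 10.396
M − M_☉ = 10.396 − 4.83 = 5.566
L/L_☉ = 10^(−0.4 × 5.566) = 5.938×10^-3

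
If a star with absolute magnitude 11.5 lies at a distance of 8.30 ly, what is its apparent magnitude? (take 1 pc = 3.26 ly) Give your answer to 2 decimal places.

m ≈ 8.53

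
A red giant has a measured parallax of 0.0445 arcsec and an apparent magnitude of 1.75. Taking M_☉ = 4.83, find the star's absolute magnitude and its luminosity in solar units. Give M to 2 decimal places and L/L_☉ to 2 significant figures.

d = 1/p = 1/0.0445″ = 22.47 pc
M = m − 5 log₁₀ d + 5 = 1.75 − 5·1.3516 + 5 = -0.008
M − M_☉ = -0.008 − 4.83 = -4.838
L/L_☉ = 10^(−0.4 × -4.838) = 86.15

M ≈ -0.01; L/L_☉ ≈ 86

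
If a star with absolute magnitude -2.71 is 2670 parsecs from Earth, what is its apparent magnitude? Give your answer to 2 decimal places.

m ≈ 9.42

m = M + 5 log₁₀ d − 5 = -2.71 + 5·3.4265 − 5 = 9.423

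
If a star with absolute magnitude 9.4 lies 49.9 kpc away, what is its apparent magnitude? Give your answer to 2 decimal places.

d = 49.9 kpc = 49900 pc
m = M + 5 log₁₀ d − 5 = 9.4 + 5·4.6981 − 5 = 27.891

m ≈ 27.89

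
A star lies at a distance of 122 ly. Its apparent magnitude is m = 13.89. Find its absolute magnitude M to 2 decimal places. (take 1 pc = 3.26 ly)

M ≈ 11.02

d = 122 ly / 3.26 = 37.42 pc
5 log₁₀(d/10 pc) = 5 log₁₀(37.42) − 5 = 2.866
M = m − 5 log₁₀(d/10) = 13.89 − 2.866 = 11.024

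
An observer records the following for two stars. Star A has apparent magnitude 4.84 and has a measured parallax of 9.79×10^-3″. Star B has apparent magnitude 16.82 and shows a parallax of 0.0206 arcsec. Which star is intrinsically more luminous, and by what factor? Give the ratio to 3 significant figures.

Star A is more luminous, by a factor of 274000.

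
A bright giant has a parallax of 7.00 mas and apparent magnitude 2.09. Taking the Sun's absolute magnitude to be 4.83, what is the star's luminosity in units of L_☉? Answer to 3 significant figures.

L/L_☉ ≈ 2550

d = 1/p = 1000/7.00 mas = 142.9 pc
M = m − 5 log₁₀ d + 5 = 2.09 − 5·2.1549 + 5 = -3.685
M − M_☉ = -3.685 − 4.83 = -8.515
L/L_☉ = 10^(−0.4 × -8.515) = 2546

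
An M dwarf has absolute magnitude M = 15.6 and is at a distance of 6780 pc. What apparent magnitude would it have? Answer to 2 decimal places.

m = M + 5 log₁₀ d − 5 = 15.6 + 5·3.8312 − 5 = 29.756

m ≈ 29.76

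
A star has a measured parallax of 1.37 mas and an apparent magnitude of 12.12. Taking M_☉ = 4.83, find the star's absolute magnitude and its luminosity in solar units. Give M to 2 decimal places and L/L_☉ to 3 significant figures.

d = 1/p = 1000/1.37 mas = 729.9 pc
M = m − 5 log₁₀ d + 5 = 12.12 − 5·2.8633 + 5 = 2.804
M − M_☉ = 2.804 − 4.83 = -2.026
L/L_☉ = 10^(−0.4 × -2.026) = 6.465

M ≈ 2.80; L/L_☉ ≈ 6.46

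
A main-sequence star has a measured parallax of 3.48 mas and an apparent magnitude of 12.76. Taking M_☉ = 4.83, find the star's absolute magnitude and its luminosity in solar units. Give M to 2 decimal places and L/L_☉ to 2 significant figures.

d = 1/p = 1000/3.48 mas = 287.4 pc
M = m − 5 log₁₀ d + 5 = 12.76 − 5·2.4584 + 5 = 5.468
M − M_☉ = 5.468 − 4.83 = 0.638
L/L_☉ = 10^(−0.4 × 0.638) = 0.5557

M ≈ 5.47; L/L_☉ ≈ 0.56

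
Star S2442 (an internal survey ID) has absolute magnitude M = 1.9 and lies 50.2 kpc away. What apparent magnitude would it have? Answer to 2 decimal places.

m ≈ 20.40

d = 50.2 kpc = 50200 pc
m = M + 5 log₁₀ d − 5 = 1.9 + 5·4.7007 − 5 = 20.404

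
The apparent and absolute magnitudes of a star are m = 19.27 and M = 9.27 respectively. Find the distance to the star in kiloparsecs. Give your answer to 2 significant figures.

d ≈ 1.0 kpc

Distance modulus: m − M = 19.27 − (9.27) = 10.000
m − M = 5 log₁₀ d − 5
log₁₀ d = (m − M)/5 + 1 = 3.0000
d = 10^3.0000 = 1000 pc
= 1.000 kpc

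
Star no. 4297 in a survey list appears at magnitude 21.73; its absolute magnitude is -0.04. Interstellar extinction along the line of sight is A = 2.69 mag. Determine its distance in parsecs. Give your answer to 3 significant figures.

m − M = 5 log₁₀(d/10 pc) + A  ⇒  21.73 − (-0.04) − 2.69 = 5 log₁₀(d/10)
19.080 = 5 log₁₀(d/10)
log₁₀ d = (m − M − A)/5 + 1 = 4.8160
d = 10^4.8160 = 65460 pc

d ≈ 65500 pc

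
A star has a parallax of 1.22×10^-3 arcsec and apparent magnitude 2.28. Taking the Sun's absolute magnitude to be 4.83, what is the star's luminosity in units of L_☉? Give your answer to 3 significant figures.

L/L_☉ ≈ 70400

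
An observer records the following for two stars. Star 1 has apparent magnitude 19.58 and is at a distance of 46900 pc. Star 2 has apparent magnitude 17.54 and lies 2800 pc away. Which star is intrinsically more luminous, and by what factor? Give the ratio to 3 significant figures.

Star 1: M = m − 5 log₁₀ d + 5 = 19.58 − 5·4.6712 + 5 = 1.224
Star 2: M = m − 5 log₁₀ d + 5 = 17.54 − 5·3.4472 + 5 = 5.304
ΔM = M_1 − M_2 = 1.224 − (5.304) = -4.080; smaller M is more luminous → Star 1.
L ratio = 10^(0.4 |ΔM|) = 10^1.632 = 42.86

Star 1 is more luminous, by a factor of 42.9.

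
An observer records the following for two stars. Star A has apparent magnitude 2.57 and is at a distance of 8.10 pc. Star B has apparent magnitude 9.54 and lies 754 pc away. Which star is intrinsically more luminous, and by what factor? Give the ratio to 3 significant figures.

Star A: M = m − 5 log₁₀ d + 5 = 2.57 − 5·0.9085 + 5 = 3.028
Star B: M = m − 5 log₁₀ d + 5 = 9.54 − 5·2.8774 + 5 = 0.153
ΔM = M_A − M_B = 3.028 − (0.153) = 2.874; smaller M is more luminous → Star B.
L ratio = 10^(0.4 |ΔM|) = 10^1.150 = 14.12

Star B is more luminous, by a factor of 14.1.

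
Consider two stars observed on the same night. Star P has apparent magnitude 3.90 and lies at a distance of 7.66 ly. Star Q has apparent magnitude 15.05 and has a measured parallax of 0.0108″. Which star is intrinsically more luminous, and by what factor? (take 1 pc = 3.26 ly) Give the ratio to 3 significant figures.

Star P is more luminous, by a factor of 18.6.

Star P: d = 7.66 ly / 3.26 = 2.350 pc
Star P: M = m − 5 log₁₀ d + 5 = 3.90 − 5·0.3710 + 5 = 7.045
Star Q: d = 1/p = 1/0.0108″ = 92.59 pc
Star Q: M = m − 5 log₁₀ d + 5 = 15.05 − 5·1.9666 + 5 = 10.217
ΔM = M_P − M_Q = 7.045 − (10.217) = -3.172; smaller M is more luminous → Star P.
L ratio = 10^(0.4 |ΔM|) = 10^1.269 = 18.57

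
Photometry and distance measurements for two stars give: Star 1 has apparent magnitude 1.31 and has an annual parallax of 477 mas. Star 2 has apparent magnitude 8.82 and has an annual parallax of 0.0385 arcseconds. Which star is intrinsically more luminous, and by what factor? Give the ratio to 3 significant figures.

Star 1 is more luminous, by a factor of 6.57.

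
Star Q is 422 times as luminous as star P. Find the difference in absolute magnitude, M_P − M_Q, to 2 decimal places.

M_P − M_Q ≈ 6.56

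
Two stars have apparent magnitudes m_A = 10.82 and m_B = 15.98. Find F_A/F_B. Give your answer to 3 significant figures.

F_A/F_B ≈ 116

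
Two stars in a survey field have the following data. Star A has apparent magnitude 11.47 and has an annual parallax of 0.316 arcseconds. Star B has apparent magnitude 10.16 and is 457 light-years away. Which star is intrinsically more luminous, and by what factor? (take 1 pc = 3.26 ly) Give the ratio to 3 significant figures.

Star A: d = 1/p = 1/0.316″ = 3.165 pc
Star A: M = m − 5 log₁₀ d + 5 = 11.47 − 5·0.5003 + 5 = 13.968
Star B: d = 457 ly / 3.26 = 140.2 pc
Star B: M = m − 5 log₁₀ d + 5 = 10.16 − 5·2.1467 + 5 = 4.427
ΔM = M_A − M_B = 13.968 − (4.427) = 9.542; smaller M is more luminous → Star B.
L ratio = 10^(0.4 |ΔM|) = 10^3.817 = 6558

Star B is more luminous, by a factor of 6560.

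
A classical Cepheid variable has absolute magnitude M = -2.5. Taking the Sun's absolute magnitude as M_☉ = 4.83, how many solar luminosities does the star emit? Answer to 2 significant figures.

M − M_☉ = -2.5 − 4.83 = -7.330
L/L_☉ = 10^(−0.4 (M − M_☉)) = 10^2.932 = 855.1

L/L_☉ ≈ 860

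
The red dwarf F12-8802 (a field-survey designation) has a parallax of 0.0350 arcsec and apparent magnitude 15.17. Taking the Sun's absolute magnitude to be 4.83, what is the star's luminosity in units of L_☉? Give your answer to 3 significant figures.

L/L_☉ ≈ 5.97×10^-4

d = 1/p = 1/0.0350″ = 28.57 pc
M = m − 5 log₁₀ d + 5 = 15.17 − 5·1.4559 + 5 = 12.890
M − M_☉ = 12.890 − 4.83 = 8.060
L/L_☉ = 10^(−0.4 × 8.060) = 5.968×10^-4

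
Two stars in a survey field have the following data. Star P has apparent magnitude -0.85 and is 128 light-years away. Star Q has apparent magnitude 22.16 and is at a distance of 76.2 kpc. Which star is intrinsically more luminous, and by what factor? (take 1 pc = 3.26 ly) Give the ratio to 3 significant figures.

Star P is more luminous, by a factor of 425.

Star P: d = 128 ly / 3.26 = 39.26 pc
Star P: M = m − 5 log₁₀ d + 5 = -0.85 − 5·1.5940 + 5 = -3.820
Star Q: d = 76.2 kpc = 76200 pc
Star Q: M = m − 5 log₁₀ d + 5 = 22.16 − 5·4.8820 + 5 = 2.750
ΔM = M_P − M_Q = -3.820 − (2.750) = -6.570; smaller M is more luminous → Star P.
L ratio = 10^(0.4 |ΔM|) = 10^2.628 = 424.7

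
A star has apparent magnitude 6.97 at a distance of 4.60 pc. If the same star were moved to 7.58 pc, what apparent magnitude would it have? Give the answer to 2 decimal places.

Flux ∝ 1/d², so Δm = 5 log₁₀(d₂/d₁) = 5 log₁₀(7.58/4.60) = 1.085
m₂ = m₁ + Δm = 6.97 + (1.085) = 8.055

m ≈ 8.05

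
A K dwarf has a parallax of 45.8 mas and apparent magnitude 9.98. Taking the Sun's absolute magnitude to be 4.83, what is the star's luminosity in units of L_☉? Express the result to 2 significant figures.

d = 1/p = 1000/45.8 mas = 21.83 pc
M = m − 5 log₁₀ d + 5 = 9.98 − 5·1.3391 + 5 = 8.284
M − M_☉ = 8.284 − 4.83 = 3.454
L/L_☉ = 10^(−0.4 × 3.454) = 0.04152

L/L_☉ ≈ 0.042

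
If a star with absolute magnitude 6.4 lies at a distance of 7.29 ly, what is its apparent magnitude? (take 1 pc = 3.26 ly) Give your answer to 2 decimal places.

m ≈ 3.15

d = 7.29 ly / 3.26 = 2.236 pc
m = M + 5 log₁₀ d − 5 = 6.4 + 5·0.3495 − 5 = 3.148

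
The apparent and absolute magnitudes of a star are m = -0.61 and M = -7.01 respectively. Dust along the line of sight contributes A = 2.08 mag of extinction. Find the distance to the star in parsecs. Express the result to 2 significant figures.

d ≈ 73 pc

m − M = 5 log₁₀(d/10 pc) + A  ⇒  -0.61 − (-7.01) − 2.08 = 5 log₁₀(d/10)
4.320 = 5 log₁₀(d/10)
log₁₀ d = (m − M − A)/5 + 1 = 1.8640
d = 10^1.8640 = 73.11 pc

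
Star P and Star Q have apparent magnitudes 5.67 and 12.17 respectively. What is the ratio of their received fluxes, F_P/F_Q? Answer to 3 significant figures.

F_P/F_Q ≈ 398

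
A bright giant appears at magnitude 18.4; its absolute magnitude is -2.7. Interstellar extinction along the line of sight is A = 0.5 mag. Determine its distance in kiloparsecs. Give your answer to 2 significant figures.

d ≈ 130 kpc

m − M = 5 log₁₀(d/10 pc) + A  ⇒  18.4 − (-2.7) − 0.5 = 5 log₁₀(d/10)
20.600 = 5 log₁₀(d/10)
log₁₀ d = (m − M − A)/5 + 1 = 5.1200
d = 10^5.1200 = 131800 pc
= 131.8 kpc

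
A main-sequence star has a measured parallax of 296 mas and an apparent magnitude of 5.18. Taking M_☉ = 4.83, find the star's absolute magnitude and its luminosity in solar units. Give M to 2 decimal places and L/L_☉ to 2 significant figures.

d = 1/p = 1000/296 mas = 3.378 pc
M = m − 5 log₁₀ d + 5 = 5.18 − 5·0.5287 + 5 = 7.536
M − M_☉ = 7.536 − 4.83 = 2.706
L/L_☉ = 10^(−0.4 × 2.706) = 0.08268

M ≈ 7.54; L/L_☉ ≈ 0.083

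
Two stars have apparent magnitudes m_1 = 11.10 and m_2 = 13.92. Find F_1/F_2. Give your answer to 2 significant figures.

F_1/F_2 ≈ 13

Δm = 11.10 − (13.92) = -2.82
Flux ratio = 10^(−0.4 Δm) = 10^(−0.4 × -2.82) = 10^1.128 = 13.43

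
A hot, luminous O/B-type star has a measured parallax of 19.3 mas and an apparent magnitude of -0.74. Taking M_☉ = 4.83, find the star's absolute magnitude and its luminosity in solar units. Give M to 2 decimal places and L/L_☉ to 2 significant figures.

M ≈ -4.31; L/L_☉ ≈ 4500

d = 1/p = 1000/19.3 mas = 51.81 pc
M = m − 5 log₁₀ d + 5 = -0.74 − 5·1.7144 + 5 = -4.312
M − M_☉ = -4.312 − 4.83 = -9.142
L/L_☉ = 10^(−0.4 × -9.142) = 4538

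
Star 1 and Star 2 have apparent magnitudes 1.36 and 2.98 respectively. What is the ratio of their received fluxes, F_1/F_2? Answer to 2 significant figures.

F_1/F_2 ≈ 4.4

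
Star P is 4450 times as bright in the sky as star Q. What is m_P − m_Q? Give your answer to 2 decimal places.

m_P − m_Q ≈ -9.12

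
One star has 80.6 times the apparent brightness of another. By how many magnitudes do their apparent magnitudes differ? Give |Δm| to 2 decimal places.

|Δm| ≈ 4.77

Pogson: Δm = −2.5 log₁₀(ratio) = −2.5 log₁₀(80.6) = −2.5 × 1.9063 = -4.766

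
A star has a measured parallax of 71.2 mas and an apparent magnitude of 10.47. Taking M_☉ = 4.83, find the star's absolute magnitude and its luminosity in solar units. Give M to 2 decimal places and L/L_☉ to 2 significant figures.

M ≈ 9.73; L/L_☉ ≈ 0.011

d = 1/p = 1000/71.2 mas = 14.04 pc
M = m − 5 log₁₀ d + 5 = 10.47 − 5·1.1475 + 5 = 9.732
M − M_☉ = 9.732 − 4.83 = 4.902
L/L_☉ = 10^(−0.4 × 4.902) = 0.01094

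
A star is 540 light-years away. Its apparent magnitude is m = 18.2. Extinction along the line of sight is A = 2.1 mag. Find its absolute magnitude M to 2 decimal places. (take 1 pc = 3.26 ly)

d = 540 ly / 3.26 = 165.6 pc
5 log₁₀(d/10 pc) = 5 log₁₀(165.6) − 5 = 6.096
M = m − 5 log₁₀(d/10) − A = 18.2 − 6.096 − 2.1 = 10.004

M ≈ 10.00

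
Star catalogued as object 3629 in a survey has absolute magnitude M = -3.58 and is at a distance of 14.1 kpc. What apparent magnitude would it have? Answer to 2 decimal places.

m ≈ 12.17

d = 14.1 kpc = 14100 pc
m = M + 5 log₁₀ d − 5 = -3.58 + 5·4.1492 − 5 = 12.166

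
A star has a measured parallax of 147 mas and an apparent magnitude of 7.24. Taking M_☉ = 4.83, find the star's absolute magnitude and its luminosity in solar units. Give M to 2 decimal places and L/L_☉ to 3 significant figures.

d = 1/p = 1000/147 mas = 6.803 pc
M = m − 5 log₁₀ d + 5 = 7.24 − 5·0.8327 + 5 = 8.077
M − M_☉ = 8.077 − 4.83 = 3.247
L/L_☉ = 10^(−0.4 × 3.247) = 0.05028

M ≈ 8.08; L/L_☉ ≈ 0.0503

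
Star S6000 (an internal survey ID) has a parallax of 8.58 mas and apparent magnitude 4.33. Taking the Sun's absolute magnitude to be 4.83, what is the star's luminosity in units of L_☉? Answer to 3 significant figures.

L/L_☉ ≈ 215

d = 1/p = 1000/8.58 mas = 116.6 pc
M = m − 5 log₁₀ d + 5 = 4.33 − 5·2.0665 + 5 = -1.003
M − M_☉ = -1.003 − 4.83 = -5.833
L/L_☉ = 10^(−0.4 × -5.833) = 215.3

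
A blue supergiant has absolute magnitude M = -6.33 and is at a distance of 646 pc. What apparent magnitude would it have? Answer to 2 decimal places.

m = M + 5 log₁₀ d − 5 = -6.33 + 5·2.8102 − 5 = 2.721

m ≈ 2.72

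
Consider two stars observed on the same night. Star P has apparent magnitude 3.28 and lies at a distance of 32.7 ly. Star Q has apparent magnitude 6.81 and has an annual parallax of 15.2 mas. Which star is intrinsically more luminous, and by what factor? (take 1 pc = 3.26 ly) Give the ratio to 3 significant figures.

Star Q is more luminous, by a factor of 1.67.

Star P: d = 32.7 ly / 3.26 = 10.03 pc
Star P: M = m − 5 log₁₀ d + 5 = 3.28 − 5·1.0013 + 5 = 3.273
Star Q: p = 15.2 mas = 0.0152″ → d = 1/p = 65.79 pc
Star Q: M = m − 5 log₁₀ d + 5 = 6.81 − 5·1.8182 + 5 = 2.719
ΔM = M_P − M_Q = 3.273 − (2.719) = 0.554; smaller M is more luminous → Star Q.
L ratio = 10^(0.4 |ΔM|) = 10^0.222 = 1.666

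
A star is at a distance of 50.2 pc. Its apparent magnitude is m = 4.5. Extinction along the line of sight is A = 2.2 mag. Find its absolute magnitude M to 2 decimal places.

5 log₁₀(d/10 pc) = 5 log₁₀(50.20) − 5 = 3.504
M = m − 5 log₁₀(d/10) − A = 4.5 − 3.504 − 2.2 = -1.204

M ≈ -1.20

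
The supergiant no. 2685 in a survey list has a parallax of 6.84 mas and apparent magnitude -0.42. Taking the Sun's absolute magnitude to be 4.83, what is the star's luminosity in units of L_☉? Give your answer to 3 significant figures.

L/L_☉ ≈ 26900

d = 1/p = 1000/6.84 mas = 146.2 pc
M = m − 5 log₁₀ d + 5 = -0.42 − 5·2.1649 + 5 = -6.245
M − M_☉ = -6.245 − 4.83 = -11.075
L/L_☉ = 10^(−0.4 × -11.075) = 26910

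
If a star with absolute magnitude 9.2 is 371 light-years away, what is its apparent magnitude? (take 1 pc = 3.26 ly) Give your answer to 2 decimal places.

d = 371 ly / 3.26 = 113.8 pc
m = M + 5 log₁₀ d − 5 = 9.2 + 5·2.0562 − 5 = 14.481

m ≈ 14.48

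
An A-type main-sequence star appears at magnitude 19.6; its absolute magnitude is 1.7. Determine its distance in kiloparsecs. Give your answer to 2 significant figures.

d ≈ 38 kpc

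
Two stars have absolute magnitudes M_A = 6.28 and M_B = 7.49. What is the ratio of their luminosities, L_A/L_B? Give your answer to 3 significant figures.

L_A/L_B ≈ 3.05

ΔM = M_A − M_B = -1.21
L_A/L_B = 10^(−0.4 ΔM) = 10^0.484 = 3.048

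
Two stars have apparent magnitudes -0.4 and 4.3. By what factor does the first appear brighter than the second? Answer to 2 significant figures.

76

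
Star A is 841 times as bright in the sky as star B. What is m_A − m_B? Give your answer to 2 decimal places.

m_A − m_B ≈ -7.31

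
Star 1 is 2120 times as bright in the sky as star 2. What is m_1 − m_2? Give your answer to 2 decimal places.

m_1 − m_2 ≈ -8.32

Pogson: Δm = −2.5 log₁₀(ratio) = −2.5 log₁₀(2120) = −2.5 × 3.3263 = -8.316
Star 1 is brighter, so it has the smaller magnitude: the difference is negative.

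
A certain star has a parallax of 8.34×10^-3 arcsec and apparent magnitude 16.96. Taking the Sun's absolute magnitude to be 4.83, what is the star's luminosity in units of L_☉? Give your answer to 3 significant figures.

d = 1/p = 1/8.34×10^-3″ = 119.9 pc
M = m − 5 log₁₀ d + 5 = 16.96 − 5·2.0788 + 5 = 11.566
M − M_☉ = 11.566 − 4.83 = 6.736
L/L_☉ = 10^(−0.4 × 6.736) = 2.021×10^-3

L/L_☉ ≈ 2.02×10^-3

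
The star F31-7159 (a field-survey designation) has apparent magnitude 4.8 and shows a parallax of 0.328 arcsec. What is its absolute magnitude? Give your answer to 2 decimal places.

d = 1/p = 1/0.328″ = 3.049 pc
5 log₁₀(d/10 pc) = 5 log₁₀(3.049) − 5 = -2.579
M = m − 5 log₁₀(d/10) = 4.8 + 2.579 = 7.379

M ≈ 7.38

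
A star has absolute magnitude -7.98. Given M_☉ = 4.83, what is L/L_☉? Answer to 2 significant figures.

M − M_☉ = -7.98 − 4.83 = -12.810
L/L_☉ = 10^(−0.4 (M − M_☉)) = 10^5.124 = 133000

L/L_☉ ≈ 130000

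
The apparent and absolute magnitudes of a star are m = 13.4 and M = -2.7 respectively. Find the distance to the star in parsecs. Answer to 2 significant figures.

d ≈ 17000 pc

Distance modulus: m − M = 13.4 − (-2.7) = 16.100
m − M = 5 log₁₀ d − 5
log₁₀ d = (m − M)/5 + 1 = 4.2200
d = 10^4.2200 = 16600 pc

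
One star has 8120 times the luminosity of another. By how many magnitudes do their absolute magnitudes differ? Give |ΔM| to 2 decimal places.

|ΔM| ≈ 9.77

Pogson: ΔM = −2.5 log₁₀(ratio) = −2.5 log₁₀(8120) = −2.5 × 3.9096 = -9.774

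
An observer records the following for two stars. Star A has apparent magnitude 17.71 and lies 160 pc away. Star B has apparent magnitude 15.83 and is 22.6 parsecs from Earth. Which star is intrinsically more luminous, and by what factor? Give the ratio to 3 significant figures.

Star A is more luminous, by a factor of 8.87.

Star A: M = m − 5 log₁₀ d + 5 = 17.71 − 5·2.2041 + 5 = 11.689
Star B: M = m − 5 log₁₀ d + 5 = 15.83 − 5·1.3541 + 5 = 14.059
ΔM = M_A − M_B = 11.689 − (14.059) = -2.370; smaller M is more luminous → Star A.
L ratio = 10^(0.4 |ΔM|) = 10^0.948 = 8.872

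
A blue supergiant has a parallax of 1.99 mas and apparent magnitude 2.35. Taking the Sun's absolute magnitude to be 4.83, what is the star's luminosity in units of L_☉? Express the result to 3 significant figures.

L/L_☉ ≈ 24800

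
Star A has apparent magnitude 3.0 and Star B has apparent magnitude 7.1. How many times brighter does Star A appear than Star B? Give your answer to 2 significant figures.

Δm = 3.0 − (7.1) = -4.1
Flux ratio = 10^(−0.4 Δm) = 10^(−0.4 × -4.1) = 10^1.640 = 43.65

44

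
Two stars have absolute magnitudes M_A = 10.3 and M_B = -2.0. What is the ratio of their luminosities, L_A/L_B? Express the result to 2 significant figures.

L_A/L_B ≈ 1.2×10^-5

ΔM = M_A − M_B = 12.3
L_A/L_B = 10^(−0.4 ΔM) = 10^-4.920 = 1.202×10^-5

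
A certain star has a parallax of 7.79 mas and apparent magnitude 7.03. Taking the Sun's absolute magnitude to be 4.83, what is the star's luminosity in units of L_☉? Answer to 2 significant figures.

L/L_☉ ≈ 22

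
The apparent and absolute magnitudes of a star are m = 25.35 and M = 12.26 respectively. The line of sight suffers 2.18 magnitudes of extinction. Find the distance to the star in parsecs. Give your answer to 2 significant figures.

d ≈ 1500 pc

m − M = 5 log₁₀(d/10 pc) + A  ⇒  25.35 − (12.26) − 2.18 = 5 log₁₀(d/10)
10.910 = 5 log₁₀(d/10)
log₁₀ d = (m − M − A)/5 + 1 = 3.1820
d = 10^3.1820 = 1521 pc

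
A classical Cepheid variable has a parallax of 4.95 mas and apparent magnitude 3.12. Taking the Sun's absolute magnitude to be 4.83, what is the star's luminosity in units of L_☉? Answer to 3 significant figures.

d = 1/p = 1000/4.95 mas = 202.0 pc
M = m − 5 log₁₀ d + 5 = 3.12 − 5·2.3054 + 5 = -3.407
M − M_☉ = -3.407 − 4.83 = -8.237
L/L_☉ = 10^(−0.4 × -8.237) = 1971

L/L_☉ ≈ 1970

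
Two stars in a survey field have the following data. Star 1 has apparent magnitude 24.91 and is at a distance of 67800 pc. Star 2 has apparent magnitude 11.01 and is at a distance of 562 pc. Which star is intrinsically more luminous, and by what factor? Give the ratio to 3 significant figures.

Star 1: M = m − 5 log₁₀ d + 5 = 24.91 − 5·4.8312 + 5 = 5.754
Star 2: M = m − 5 log₁₀ d + 5 = 11.01 − 5·2.7497 + 5 = 2.261
ΔM = M_1 − M_2 = 5.754 − (2.261) = 3.493; smaller M is more luminous → Star 2.
L ratio = 10^(0.4 |ΔM|) = 10^1.397 = 24.95

Star 2 is more luminous, by a factor of 24.9.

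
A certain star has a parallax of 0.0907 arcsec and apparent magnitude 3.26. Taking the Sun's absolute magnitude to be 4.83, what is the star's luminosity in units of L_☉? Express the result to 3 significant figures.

d = 1/p = 1/0.0907″ = 11.03 pc
M = m − 5 log₁₀ d + 5 = 3.26 − 5·1.0424 + 5 = 3.048
M − M_☉ = 3.048 − 4.83 = -1.782
L/L_☉ = 10^(−0.4 × -1.782) = 5.162

L/L_☉ ≈ 5.16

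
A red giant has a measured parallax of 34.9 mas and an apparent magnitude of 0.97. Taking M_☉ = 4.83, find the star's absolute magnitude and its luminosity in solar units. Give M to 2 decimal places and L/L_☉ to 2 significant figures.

M ≈ -1.32; L/L_☉ ≈ 290

d = 1/p = 1000/34.9 mas = 28.65 pc
M = m − 5 log₁₀ d + 5 = 0.97 − 5·1.4572 + 5 = -1.316
M − M_☉ = -1.316 − 4.83 = -6.146
L/L_☉ = 10^(−0.4 × -6.146) = 287.3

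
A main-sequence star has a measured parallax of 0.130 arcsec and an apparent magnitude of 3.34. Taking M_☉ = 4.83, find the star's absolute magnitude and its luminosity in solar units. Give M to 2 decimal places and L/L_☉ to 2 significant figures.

M ≈ 3.91; L/L_☉ ≈ 2.3

d = 1/p = 1/0.130″ = 7.692 pc
M = m − 5 log₁₀ d + 5 = 3.34 − 5·0.8861 + 5 = 3.910
M − M_☉ = 3.910 − 4.83 = -0.920
L/L_☉ = 10^(−0.4 × -0.920) = 2.334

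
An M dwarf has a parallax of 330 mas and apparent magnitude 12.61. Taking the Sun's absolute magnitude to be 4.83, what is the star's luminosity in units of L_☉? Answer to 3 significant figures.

L/L_☉ ≈ 7.10×10^-5

d = 1/p = 1000/330 mas = 3.030 pc
M = m − 5 log₁₀ d + 5 = 12.61 − 5·0.4815 + 5 = 15.203
M − M_☉ = 15.203 − 4.83 = 10.373
L/L_☉ = 10^(−0.4 × 10.373) = 7.095×10^-5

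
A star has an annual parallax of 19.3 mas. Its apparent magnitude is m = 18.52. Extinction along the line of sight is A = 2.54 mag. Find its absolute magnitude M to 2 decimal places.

M ≈ 12.41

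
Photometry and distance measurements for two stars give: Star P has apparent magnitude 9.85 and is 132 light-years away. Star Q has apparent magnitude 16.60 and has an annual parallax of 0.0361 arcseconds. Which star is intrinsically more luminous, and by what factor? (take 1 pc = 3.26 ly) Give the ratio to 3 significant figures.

Star P: d = 132 ly / 3.26 = 40.49 pc
Star P: M = m − 5 log₁₀ d + 5 = 9.85 − 5·1.6074 + 5 = 6.813
Star Q: d = 1/p = 1/0.0361″ = 27.70 pc
Star Q: M = m − 5 log₁₀ d + 5 = 16.60 − 5·1.4425 + 5 = 14.388
ΔM = M_P − M_Q = 6.813 − (14.388) = -7.574; smaller M is more luminous → Star P.
L ratio = 10^(0.4 |ΔM|) = 10^3.030 = 1071

Star P is more luminous, by a factor of 1070.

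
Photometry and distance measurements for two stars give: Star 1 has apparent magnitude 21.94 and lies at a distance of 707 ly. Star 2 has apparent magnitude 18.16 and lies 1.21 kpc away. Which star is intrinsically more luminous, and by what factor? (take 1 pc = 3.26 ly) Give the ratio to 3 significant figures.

Star 2 is more luminous, by a factor of 1010.

Star 1: d = 707 ly / 3.26 = 216.9 pc
Star 1: M = m − 5 log₁₀ d + 5 = 21.94 − 5·2.3362 + 5 = 15.259
Star 2: d = 1.21 kpc = 1210 pc
Star 2: M = m − 5 log₁₀ d + 5 = 18.16 − 5·3.0828 + 5 = 7.746
ΔM = M_1 − M_2 = 15.259 − (7.746) = 7.513; smaller M is more luminous → Star 2.
L ratio = 10^(0.4 |ΔM|) = 10^3.005 = 1012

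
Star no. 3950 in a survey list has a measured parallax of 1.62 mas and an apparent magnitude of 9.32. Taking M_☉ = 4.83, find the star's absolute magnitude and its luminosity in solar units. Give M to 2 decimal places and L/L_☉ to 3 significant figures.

d = 1/p = 1000/1.62 mas = 617.3 pc
M = m − 5 log₁₀ d + 5 = 9.32 − 5·2.7905 + 5 = 0.368
M − M_☉ = 0.368 − 4.83 = -4.462
L/L_☉ = 10^(−0.4 × -4.462) = 60.95

M ≈ 0.37; L/L_☉ ≈ 60.9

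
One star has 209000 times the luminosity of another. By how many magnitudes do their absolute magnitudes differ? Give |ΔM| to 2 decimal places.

|ΔM| ≈ 13.30

Pogson: ΔM = −2.5 log₁₀(ratio) = −2.5 log₁₀(209000) = −2.5 × 5.3201 = -13.300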